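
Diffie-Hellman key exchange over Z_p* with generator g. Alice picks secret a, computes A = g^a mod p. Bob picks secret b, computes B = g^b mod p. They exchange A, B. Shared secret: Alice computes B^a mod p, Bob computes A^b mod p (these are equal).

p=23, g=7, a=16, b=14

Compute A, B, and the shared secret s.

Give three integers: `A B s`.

A = 7^16 mod 23  (bits of 16 = 10000)
  bit 0 = 1: r = r^2 * 7 mod 23 = 1^2 * 7 = 1*7 = 7
  bit 1 = 0: r = r^2 mod 23 = 7^2 = 3
  bit 2 = 0: r = r^2 mod 23 = 3^2 = 9
  bit 3 = 0: r = r^2 mod 23 = 9^2 = 12
  bit 4 = 0: r = r^2 mod 23 = 12^2 = 6
  -> A = 6
B = 7^14 mod 23  (bits of 14 = 1110)
  bit 0 = 1: r = r^2 * 7 mod 23 = 1^2 * 7 = 1*7 = 7
  bit 1 = 1: r = r^2 * 7 mod 23 = 7^2 * 7 = 3*7 = 21
  bit 2 = 1: r = r^2 * 7 mod 23 = 21^2 * 7 = 4*7 = 5
  bit 3 = 0: r = r^2 mod 23 = 5^2 = 2
  -> B = 2
s = B^a = 2^16 mod 23  (bits of 16 = 10000)
  bit 0 = 1: r = r^2 * 2 mod 23 = 1^2 * 2 = 1*2 = 2
  bit 1 = 0: r = r^2 mod 23 = 2^2 = 4
  bit 2 = 0: r = r^2 mod 23 = 4^2 = 16
  bit 3 = 0: r = r^2 mod 23 = 16^2 = 3
  bit 4 = 0: r = r^2 mod 23 = 3^2 = 9
  -> s = B^a = 9

Answer: 6 2 9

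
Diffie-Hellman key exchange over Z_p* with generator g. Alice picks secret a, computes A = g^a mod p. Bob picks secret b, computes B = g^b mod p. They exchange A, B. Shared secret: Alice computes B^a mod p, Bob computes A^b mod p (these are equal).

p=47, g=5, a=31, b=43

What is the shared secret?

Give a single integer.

A = 5^31 mod 47  (bits of 31 = 11111)
  bit 0 = 1: r = r^2 * 5 mod 47 = 1^2 * 5 = 1*5 = 5
  bit 1 = 1: r = r^2 * 5 mod 47 = 5^2 * 5 = 25*5 = 31
  bit 2 = 1: r = r^2 * 5 mod 47 = 31^2 * 5 = 21*5 = 11
  bit 3 = 1: r = r^2 * 5 mod 47 = 11^2 * 5 = 27*5 = 41
  bit 4 = 1: r = r^2 * 5 mod 47 = 41^2 * 5 = 36*5 = 39
  -> A = 39
B = 5^43 mod 47  (bits of 43 = 101011)
  bit 0 = 1: r = r^2 * 5 mod 47 = 1^2 * 5 = 1*5 = 5
  bit 1 = 0: r = r^2 mod 47 = 5^2 = 25
  bit 2 = 1: r = r^2 * 5 mod 47 = 25^2 * 5 = 14*5 = 23
  bit 3 = 0: r = r^2 mod 47 = 23^2 = 12
  bit 4 = 1: r = r^2 * 5 mod 47 = 12^2 * 5 = 3*5 = 15
  bit 5 = 1: r = r^2 * 5 mod 47 = 15^2 * 5 = 37*5 = 44
  -> B = 44
s = B^a = 44^31 mod 47  (bits of 31 = 11111)
  bit 0 = 1: r = r^2 * 44 mod 47 = 1^2 * 44 = 1*44 = 44
  bit 1 = 1: r = r^2 * 44 mod 47 = 44^2 * 44 = 9*44 = 20
  bit 2 = 1: r = r^2 * 44 mod 47 = 20^2 * 44 = 24*44 = 22
  bit 3 = 1: r = r^2 * 44 mod 47 = 22^2 * 44 = 14*44 = 5
  bit 4 = 1: r = r^2 * 44 mod 47 = 5^2 * 44 = 25*44 = 19
  -> s = B^a = 19

Answer: 19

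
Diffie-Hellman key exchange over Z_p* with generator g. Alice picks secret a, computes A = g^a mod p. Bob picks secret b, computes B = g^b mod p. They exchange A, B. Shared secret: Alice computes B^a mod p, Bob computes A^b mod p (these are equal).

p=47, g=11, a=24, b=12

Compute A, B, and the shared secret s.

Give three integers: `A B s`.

Answer: 36 6 6

Derivation:
A = 11^24 mod 47  (bits of 24 = 11000)
  bit 0 = 1: r = r^2 * 11 mod 47 = 1^2 * 11 = 1*11 = 11
  bit 1 = 1: r = r^2 * 11 mod 47 = 11^2 * 11 = 27*11 = 15
  bit 2 = 0: r = r^2 mod 47 = 15^2 = 37
  bit 3 = 0: r = r^2 mod 47 = 37^2 = 6
  bit 4 = 0: r = r^2 mod 47 = 6^2 = 36
  -> A = 36
B = 11^12 mod 47  (bits of 12 = 1100)
  bit 0 = 1: r = r^2 * 11 mod 47 = 1^2 * 11 = 1*11 = 11
  bit 1 = 1: r = r^2 * 11 mod 47 = 11^2 * 11 = 27*11 = 15
  bit 2 = 0: r = r^2 mod 47 = 15^2 = 37
  bit 3 = 0: r = r^2 mod 47 = 37^2 = 6
  -> B = 6
s = B^a = 6^24 mod 47  (bits of 24 = 11000)
  bit 0 = 1: r = r^2 * 6 mod 47 = 1^2 * 6 = 1*6 = 6
  bit 1 = 1: r = r^2 * 6 mod 47 = 6^2 * 6 = 36*6 = 28
  bit 2 = 0: r = r^2 mod 47 = 28^2 = 32
  bit 3 = 0: r = r^2 mod 47 = 32^2 = 37
  bit 4 = 0: r = r^2 mod 47 = 37^2 = 6
  -> s = B^a = 6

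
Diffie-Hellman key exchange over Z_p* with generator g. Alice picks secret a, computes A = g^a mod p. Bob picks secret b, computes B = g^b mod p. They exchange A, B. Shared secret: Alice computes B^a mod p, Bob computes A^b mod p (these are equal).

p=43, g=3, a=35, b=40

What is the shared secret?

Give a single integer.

Answer: 36

Derivation:
A = 3^35 mod 43  (bits of 35 = 100011)
  bit 0 = 1: r = r^2 * 3 mod 43 = 1^2 * 3 = 1*3 = 3
  bit 1 = 0: r = r^2 mod 43 = 3^2 = 9
  bit 2 = 0: r = r^2 mod 43 = 9^2 = 38
  bit 3 = 0: r = r^2 mod 43 = 38^2 = 25
  bit 4 = 1: r = r^2 * 3 mod 43 = 25^2 * 3 = 23*3 = 26
  bit 5 = 1: r = r^2 * 3 mod 43 = 26^2 * 3 = 31*3 = 7
  -> A = 7
B = 3^40 mod 43  (bits of 40 = 101000)
  bit 0 = 1: r = r^2 * 3 mod 43 = 1^2 * 3 = 1*3 = 3
  bit 1 = 0: r = r^2 mod 43 = 3^2 = 9
  bit 2 = 1: r = r^2 * 3 mod 43 = 9^2 * 3 = 38*3 = 28
  bit 3 = 0: r = r^2 mod 43 = 28^2 = 10
  bit 4 = 0: r = r^2 mod 43 = 10^2 = 14
  bit 5 = 0: r = r^2 mod 43 = 14^2 = 24
  -> B = 24
s = B^a = 24^35 mod 43  (bits of 35 = 100011)
  bit 0 = 1: r = r^2 * 24 mod 43 = 1^2 * 24 = 1*24 = 24
  bit 1 = 0: r = r^2 mod 43 = 24^2 = 17
  bit 2 = 0: r = r^2 mod 43 = 17^2 = 31
  bit 3 = 0: r = r^2 mod 43 = 31^2 = 15
  bit 4 = 1: r = r^2 * 24 mod 43 = 15^2 * 24 = 10*24 = 25
  bit 5 = 1: r = r^2 * 24 mod 43 = 25^2 * 24 = 23*24 = 36
  -> s = B^a = 36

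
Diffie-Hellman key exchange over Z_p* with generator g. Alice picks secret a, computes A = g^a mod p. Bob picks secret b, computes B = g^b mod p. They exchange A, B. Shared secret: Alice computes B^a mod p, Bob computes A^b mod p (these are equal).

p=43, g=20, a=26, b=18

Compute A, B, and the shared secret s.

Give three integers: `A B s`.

Answer: 17 21 4

Derivation:
A = 20^26 mod 43  (bits of 26 = 11010)
  bit 0 = 1: r = r^2 * 20 mod 43 = 1^2 * 20 = 1*20 = 20
  bit 1 = 1: r = r^2 * 20 mod 43 = 20^2 * 20 = 13*20 = 2
  bit 2 = 0: r = r^2 mod 43 = 2^2 = 4
  bit 3 = 1: r = r^2 * 20 mod 43 = 4^2 * 20 = 16*20 = 19
  bit 4 = 0: r = r^2 mod 43 = 19^2 = 17
  -> A = 17
B = 20^18 mod 43  (bits of 18 = 10010)
  bit 0 = 1: r = r^2 * 20 mod 43 = 1^2 * 20 = 1*20 = 20
  bit 1 = 0: r = r^2 mod 43 = 20^2 = 13
  bit 2 = 0: r = r^2 mod 43 = 13^2 = 40
  bit 3 = 1: r = r^2 * 20 mod 43 = 40^2 * 20 = 9*20 = 8
  bit 4 = 0: r = r^2 mod 43 = 8^2 = 21
  -> B = 21
s = B^a = 21^26 mod 43  (bits of 26 = 11010)
  bit 0 = 1: r = r^2 * 21 mod 43 = 1^2 * 21 = 1*21 = 21
  bit 1 = 1: r = r^2 * 21 mod 43 = 21^2 * 21 = 11*21 = 16
  bit 2 = 0: r = r^2 mod 43 = 16^2 = 41
  bit 3 = 1: r = r^2 * 21 mod 43 = 41^2 * 21 = 4*21 = 41
  bit 4 = 0: r = r^2 mod 43 = 41^2 = 4
  -> s = B^a = 4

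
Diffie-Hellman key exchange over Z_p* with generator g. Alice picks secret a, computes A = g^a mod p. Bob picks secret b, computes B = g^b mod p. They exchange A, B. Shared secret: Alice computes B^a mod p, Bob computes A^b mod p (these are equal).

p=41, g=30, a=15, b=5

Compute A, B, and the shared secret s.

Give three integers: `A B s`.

Answer: 14 38 27

Derivation:
A = 30^15 mod 41  (bits of 15 = 1111)
  bit 0 = 1: r = r^2 * 30 mod 41 = 1^2 * 30 = 1*30 = 30
  bit 1 = 1: r = r^2 * 30 mod 41 = 30^2 * 30 = 39*30 = 22
  bit 2 = 1: r = r^2 * 30 mod 41 = 22^2 * 30 = 33*30 = 6
  bit 3 = 1: r = r^2 * 30 mod 41 = 6^2 * 30 = 36*30 = 14
  -> A = 14
B = 30^5 mod 41  (bits of 5 = 101)
  bit 0 = 1: r = r^2 * 30 mod 41 = 1^2 * 30 = 1*30 = 30
  bit 1 = 0: r = r^2 mod 41 = 30^2 = 39
  bit 2 = 1: r = r^2 * 30 mod 41 = 39^2 * 30 = 4*30 = 38
  -> B = 38
s = B^a = 38^15 mod 41  (bits of 15 = 1111)
  bit 0 = 1: r = r^2 * 38 mod 41 = 1^2 * 38 = 1*38 = 38
  bit 1 = 1: r = r^2 * 38 mod 41 = 38^2 * 38 = 9*38 = 14
  bit 2 = 1: r = r^2 * 38 mod 41 = 14^2 * 38 = 32*38 = 27
  bit 3 = 1: r = r^2 * 38 mod 41 = 27^2 * 38 = 32*38 = 27
  -> s = B^a = 27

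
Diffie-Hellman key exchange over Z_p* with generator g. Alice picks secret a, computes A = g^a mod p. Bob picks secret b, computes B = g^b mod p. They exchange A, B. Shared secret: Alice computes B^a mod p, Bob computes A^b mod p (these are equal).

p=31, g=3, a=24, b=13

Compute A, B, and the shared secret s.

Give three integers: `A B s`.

Answer: 2 24 8

Derivation:
A = 3^24 mod 31  (bits of 24 = 11000)
  bit 0 = 1: r = r^2 * 3 mod 31 = 1^2 * 3 = 1*3 = 3
  bit 1 = 1: r = r^2 * 3 mod 31 = 3^2 * 3 = 9*3 = 27
  bit 2 = 0: r = r^2 mod 31 = 27^2 = 16
  bit 3 = 0: r = r^2 mod 31 = 16^2 = 8
  bit 4 = 0: r = r^2 mod 31 = 8^2 = 2
  -> A = 2
B = 3^13 mod 31  (bits of 13 = 1101)
  bit 0 = 1: r = r^2 * 3 mod 31 = 1^2 * 3 = 1*3 = 3
  bit 1 = 1: r = r^2 * 3 mod 31 = 3^2 * 3 = 9*3 = 27
  bit 2 = 0: r = r^2 mod 31 = 27^2 = 16
  bit 3 = 1: r = r^2 * 3 mod 31 = 16^2 * 3 = 8*3 = 24
  -> B = 24
s = B^a = 24^24 mod 31  (bits of 24 = 11000)
  bit 0 = 1: r = r^2 * 24 mod 31 = 1^2 * 24 = 1*24 = 24
  bit 1 = 1: r = r^2 * 24 mod 31 = 24^2 * 24 = 18*24 = 29
  bit 2 = 0: r = r^2 mod 31 = 29^2 = 4
  bit 3 = 0: r = r^2 mod 31 = 4^2 = 16
  bit 4 = 0: r = r^2 mod 31 = 16^2 = 8
  -> s = B^a = 8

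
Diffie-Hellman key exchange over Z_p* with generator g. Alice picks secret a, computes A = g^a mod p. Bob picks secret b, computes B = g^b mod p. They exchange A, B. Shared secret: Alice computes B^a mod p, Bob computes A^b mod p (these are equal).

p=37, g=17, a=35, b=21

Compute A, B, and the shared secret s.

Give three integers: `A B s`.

A = 17^35 mod 37  (bits of 35 = 100011)
  bit 0 = 1: r = r^2 * 17 mod 37 = 1^2 * 17 = 1*17 = 17
  bit 1 = 0: r = r^2 mod 37 = 17^2 = 30
  bit 2 = 0: r = r^2 mod 37 = 30^2 = 12
  bit 3 = 0: r = r^2 mod 37 = 12^2 = 33
  bit 4 = 1: r = r^2 * 17 mod 37 = 33^2 * 17 = 16*17 = 13
  bit 5 = 1: r = r^2 * 17 mod 37 = 13^2 * 17 = 21*17 = 24
  -> A = 24
B = 17^21 mod 37  (bits of 21 = 10101)
  bit 0 = 1: r = r^2 * 17 mod 37 = 1^2 * 17 = 1*17 = 17
  bit 1 = 0: r = r^2 mod 37 = 17^2 = 30
  bit 2 = 1: r = r^2 * 17 mod 37 = 30^2 * 17 = 12*17 = 19
  bit 3 = 0: r = r^2 mod 37 = 19^2 = 28
  bit 4 = 1: r = r^2 * 17 mod 37 = 28^2 * 17 = 7*17 = 8
  -> B = 8
s = B^a = 8^35 mod 37  (bits of 35 = 100011)
  bit 0 = 1: r = r^2 * 8 mod 37 = 1^2 * 8 = 1*8 = 8
  bit 1 = 0: r = r^2 mod 37 = 8^2 = 27
  bit 2 = 0: r = r^2 mod 37 = 27^2 = 26
  bit 3 = 0: r = r^2 mod 37 = 26^2 = 10
  bit 4 = 1: r = r^2 * 8 mod 37 = 10^2 * 8 = 26*8 = 23
  bit 5 = 1: r = r^2 * 8 mod 37 = 23^2 * 8 = 11*8 = 14
  -> s = B^a = 14

Answer: 24 8 14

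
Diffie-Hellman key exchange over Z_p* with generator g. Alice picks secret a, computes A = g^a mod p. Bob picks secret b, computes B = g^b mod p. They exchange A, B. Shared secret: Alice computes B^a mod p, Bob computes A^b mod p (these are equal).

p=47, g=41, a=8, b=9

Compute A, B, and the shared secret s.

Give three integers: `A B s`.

A = 41^8 mod 47  (bits of 8 = 1000)
  bit 0 = 1: r = r^2 * 41 mod 47 = 1^2 * 41 = 1*41 = 41
  bit 1 = 0: r = r^2 mod 47 = 41^2 = 36
  bit 2 = 0: r = r^2 mod 47 = 36^2 = 27
  bit 3 = 0: r = r^2 mod 47 = 27^2 = 24
  -> A = 24
B = 41^9 mod 47  (bits of 9 = 1001)
  bit 0 = 1: r = r^2 * 41 mod 47 = 1^2 * 41 = 1*41 = 41
  bit 1 = 0: r = r^2 mod 47 = 41^2 = 36
  bit 2 = 0: r = r^2 mod 47 = 36^2 = 27
  bit 3 = 1: r = r^2 * 41 mod 47 = 27^2 * 41 = 24*41 = 44
  -> B = 44
s = B^a = 44^8 mod 47  (bits of 8 = 1000)
  bit 0 = 1: r = r^2 * 44 mod 47 = 1^2 * 44 = 1*44 = 44
  bit 1 = 0: r = r^2 mod 47 = 44^2 = 9
  bit 2 = 0: r = r^2 mod 47 = 9^2 = 34
  bit 3 = 0: r = r^2 mod 47 = 34^2 = 28
  -> s = B^a = 28

Answer: 24 44 28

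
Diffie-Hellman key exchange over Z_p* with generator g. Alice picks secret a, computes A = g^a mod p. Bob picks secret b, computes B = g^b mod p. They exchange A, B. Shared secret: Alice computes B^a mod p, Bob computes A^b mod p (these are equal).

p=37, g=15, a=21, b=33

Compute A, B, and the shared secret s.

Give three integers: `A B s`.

A = 15^21 mod 37  (bits of 21 = 10101)
  bit 0 = 1: r = r^2 * 15 mod 37 = 1^2 * 15 = 1*15 = 15
  bit 1 = 0: r = r^2 mod 37 = 15^2 = 3
  bit 2 = 1: r = r^2 * 15 mod 37 = 3^2 * 15 = 9*15 = 24
  bit 3 = 0: r = r^2 mod 37 = 24^2 = 21
  bit 4 = 1: r = r^2 * 15 mod 37 = 21^2 * 15 = 34*15 = 29
  -> A = 29
B = 15^33 mod 37  (bits of 33 = 100001)
  bit 0 = 1: r = r^2 * 15 mod 37 = 1^2 * 15 = 1*15 = 15
  bit 1 = 0: r = r^2 mod 37 = 15^2 = 3
  bit 2 = 0: r = r^2 mod 37 = 3^2 = 9
  bit 3 = 0: r = r^2 mod 37 = 9^2 = 7
  bit 4 = 0: r = r^2 mod 37 = 7^2 = 12
  bit 5 = 1: r = r^2 * 15 mod 37 = 12^2 * 15 = 33*15 = 14
  -> B = 14
s = B^a = 14^21 mod 37  (bits of 21 = 10101)
  bit 0 = 1: r = r^2 * 14 mod 37 = 1^2 * 14 = 1*14 = 14
  bit 1 = 0: r = r^2 mod 37 = 14^2 = 11
  bit 2 = 1: r = r^2 * 14 mod 37 = 11^2 * 14 = 10*14 = 29
  bit 3 = 0: r = r^2 mod 37 = 29^2 = 27
  bit 4 = 1: r = r^2 * 14 mod 37 = 27^2 * 14 = 26*14 = 31
  -> s = B^a = 31

Answer: 29 14 31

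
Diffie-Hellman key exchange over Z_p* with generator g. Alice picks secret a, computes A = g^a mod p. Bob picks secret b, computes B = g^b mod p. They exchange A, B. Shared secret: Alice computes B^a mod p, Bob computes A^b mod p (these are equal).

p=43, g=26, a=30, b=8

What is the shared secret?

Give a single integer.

Answer: 41

Derivation:
A = 26^30 mod 43  (bits of 30 = 11110)
  bit 0 = 1: r = r^2 * 26 mod 43 = 1^2 * 26 = 1*26 = 26
  bit 1 = 1: r = r^2 * 26 mod 43 = 26^2 * 26 = 31*26 = 32
  bit 2 = 1: r = r^2 * 26 mod 43 = 32^2 * 26 = 35*26 = 7
  bit 3 = 1: r = r^2 * 26 mod 43 = 7^2 * 26 = 6*26 = 27
  bit 4 = 0: r = r^2 mod 43 = 27^2 = 41
  -> A = 41
B = 26^8 mod 43  (bits of 8 = 1000)
  bit 0 = 1: r = r^2 * 26 mod 43 = 1^2 * 26 = 1*26 = 26
  bit 1 = 0: r = r^2 mod 43 = 26^2 = 31
  bit 2 = 0: r = r^2 mod 43 = 31^2 = 15
  bit 3 = 0: r = r^2 mod 43 = 15^2 = 10
  -> B = 10
s = B^a = 10^30 mod 43  (bits of 30 = 11110)
  bit 0 = 1: r = r^2 * 10 mod 43 = 1^2 * 10 = 1*10 = 10
  bit 1 = 1: r = r^2 * 10 mod 43 = 10^2 * 10 = 14*10 = 11
  bit 2 = 1: r = r^2 * 10 mod 43 = 11^2 * 10 = 35*10 = 6
  bit 3 = 1: r = r^2 * 10 mod 43 = 6^2 * 10 = 36*10 = 16
  bit 4 = 0: r = r^2 mod 43 = 16^2 = 41
  -> s = B^a = 41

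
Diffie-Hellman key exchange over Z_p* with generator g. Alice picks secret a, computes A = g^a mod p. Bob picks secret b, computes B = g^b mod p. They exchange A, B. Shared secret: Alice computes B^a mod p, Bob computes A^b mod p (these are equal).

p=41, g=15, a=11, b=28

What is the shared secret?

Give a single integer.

Answer: 23

Derivation:
A = 15^11 mod 41  (bits of 11 = 1011)
  bit 0 = 1: r = r^2 * 15 mod 41 = 1^2 * 15 = 1*15 = 15
  bit 1 = 0: r = r^2 mod 41 = 15^2 = 20
  bit 2 = 1: r = r^2 * 15 mod 41 = 20^2 * 15 = 31*15 = 14
  bit 3 = 1: r = r^2 * 15 mod 41 = 14^2 * 15 = 32*15 = 29
  -> A = 29
B = 15^28 mod 41  (bits of 28 = 11100)
  bit 0 = 1: r = r^2 * 15 mod 41 = 1^2 * 15 = 1*15 = 15
  bit 1 = 1: r = r^2 * 15 mod 41 = 15^2 * 15 = 20*15 = 13
  bit 2 = 1: r = r^2 * 15 mod 41 = 13^2 * 15 = 5*15 = 34
  bit 3 = 0: r = r^2 mod 41 = 34^2 = 8
  bit 4 = 0: r = r^2 mod 41 = 8^2 = 23
  -> B = 23
s = B^a = 23^11 mod 41  (bits of 11 = 1011)
  bit 0 = 1: r = r^2 * 23 mod 41 = 1^2 * 23 = 1*23 = 23
  bit 1 = 0: r = r^2 mod 41 = 23^2 = 37
  bit 2 = 1: r = r^2 * 23 mod 41 = 37^2 * 23 = 16*23 = 40
  bit 3 = 1: r = r^2 * 23 mod 41 = 40^2 * 23 = 1*23 = 23
  -> s = B^a = 23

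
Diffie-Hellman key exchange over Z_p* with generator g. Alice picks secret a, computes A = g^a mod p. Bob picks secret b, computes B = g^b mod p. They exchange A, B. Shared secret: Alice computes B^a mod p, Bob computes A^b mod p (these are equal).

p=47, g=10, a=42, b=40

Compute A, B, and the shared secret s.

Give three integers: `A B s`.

Answer: 17 42 37

Derivation:
A = 10^42 mod 47  (bits of 42 = 101010)
  bit 0 = 1: r = r^2 * 10 mod 47 = 1^2 * 10 = 1*10 = 10
  bit 1 = 0: r = r^2 mod 47 = 10^2 = 6
  bit 2 = 1: r = r^2 * 10 mod 47 = 6^2 * 10 = 36*10 = 31
  bit 3 = 0: r = r^2 mod 47 = 31^2 = 21
  bit 4 = 1: r = r^2 * 10 mod 47 = 21^2 * 10 = 18*10 = 39
  bit 5 = 0: r = r^2 mod 47 = 39^2 = 17
  -> A = 17
B = 10^40 mod 47  (bits of 40 = 101000)
  bit 0 = 1: r = r^2 * 10 mod 47 = 1^2 * 10 = 1*10 = 10
  bit 1 = 0: r = r^2 mod 47 = 10^2 = 6
  bit 2 = 1: r = r^2 * 10 mod 47 = 6^2 * 10 = 36*10 = 31
  bit 3 = 0: r = r^2 mod 47 = 31^2 = 21
  bit 4 = 0: r = r^2 mod 47 = 21^2 = 18
  bit 5 = 0: r = r^2 mod 47 = 18^2 = 42
  -> B = 42
s = B^a = 42^42 mod 47  (bits of 42 = 101010)
  bit 0 = 1: r = r^2 * 42 mod 47 = 1^2 * 42 = 1*42 = 42
  bit 1 = 0: r = r^2 mod 47 = 42^2 = 25
  bit 2 = 1: r = r^2 * 42 mod 47 = 25^2 * 42 = 14*42 = 24
  bit 3 = 0: r = r^2 mod 47 = 24^2 = 12
  bit 4 = 1: r = r^2 * 42 mod 47 = 12^2 * 42 = 3*42 = 32
  bit 5 = 0: r = r^2 mod 47 = 32^2 = 37
  -> s = B^a = 37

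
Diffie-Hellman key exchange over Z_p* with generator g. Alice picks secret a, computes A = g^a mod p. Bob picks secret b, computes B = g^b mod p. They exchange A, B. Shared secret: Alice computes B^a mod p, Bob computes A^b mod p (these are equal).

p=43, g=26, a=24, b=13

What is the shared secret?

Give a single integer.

A = 26^24 mod 43  (bits of 24 = 11000)
  bit 0 = 1: r = r^2 * 26 mod 43 = 1^2 * 26 = 1*26 = 26
  bit 1 = 1: r = r^2 * 26 mod 43 = 26^2 * 26 = 31*26 = 32
  bit 2 = 0: r = r^2 mod 43 = 32^2 = 35
  bit 3 = 0: r = r^2 mod 43 = 35^2 = 21
  bit 4 = 0: r = r^2 mod 43 = 21^2 = 11
  -> A = 11
B = 26^13 mod 43  (bits of 13 = 1101)
  bit 0 = 1: r = r^2 * 26 mod 43 = 1^2 * 26 = 1*26 = 26
  bit 1 = 1: r = r^2 * 26 mod 43 = 26^2 * 26 = 31*26 = 32
  bit 2 = 0: r = r^2 mod 43 = 32^2 = 35
  bit 3 = 1: r = r^2 * 26 mod 43 = 35^2 * 26 = 21*26 = 30
  -> B = 30
s = B^a = 30^24 mod 43  (bits of 24 = 11000)
  bit 0 = 1: r = r^2 * 30 mod 43 = 1^2 * 30 = 1*30 = 30
  bit 1 = 1: r = r^2 * 30 mod 43 = 30^2 * 30 = 40*30 = 39
  bit 2 = 0: r = r^2 mod 43 = 39^2 = 16
  bit 3 = 0: r = r^2 mod 43 = 16^2 = 41
  bit 4 = 0: r = r^2 mod 43 = 41^2 = 4
  -> s = B^a = 4

Answer: 4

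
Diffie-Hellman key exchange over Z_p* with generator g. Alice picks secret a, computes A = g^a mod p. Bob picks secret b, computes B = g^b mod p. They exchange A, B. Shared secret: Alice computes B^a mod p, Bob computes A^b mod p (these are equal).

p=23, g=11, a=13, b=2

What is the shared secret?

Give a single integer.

A = 11^13 mod 23  (bits of 13 = 1101)
  bit 0 = 1: r = r^2 * 11 mod 23 = 1^2 * 11 = 1*11 = 11
  bit 1 = 1: r = r^2 * 11 mod 23 = 11^2 * 11 = 6*11 = 20
  bit 2 = 0: r = r^2 mod 23 = 20^2 = 9
  bit 3 = 1: r = r^2 * 11 mod 23 = 9^2 * 11 = 12*11 = 17
  -> A = 17
B = 11^2 mod 23  (bits of 2 = 10)
  bit 0 = 1: r = r^2 * 11 mod 23 = 1^2 * 11 = 1*11 = 11
  bit 1 = 0: r = r^2 mod 23 = 11^2 = 6
  -> B = 6
s = B^a = 6^13 mod 23  (bits of 13 = 1101)
  bit 0 = 1: r = r^2 * 6 mod 23 = 1^2 * 6 = 1*6 = 6
  bit 1 = 1: r = r^2 * 6 mod 23 = 6^2 * 6 = 13*6 = 9
  bit 2 = 0: r = r^2 mod 23 = 9^2 = 12
  bit 3 = 1: r = r^2 * 6 mod 23 = 12^2 * 6 = 6*6 = 13
  -> s = B^a = 13

Answer: 13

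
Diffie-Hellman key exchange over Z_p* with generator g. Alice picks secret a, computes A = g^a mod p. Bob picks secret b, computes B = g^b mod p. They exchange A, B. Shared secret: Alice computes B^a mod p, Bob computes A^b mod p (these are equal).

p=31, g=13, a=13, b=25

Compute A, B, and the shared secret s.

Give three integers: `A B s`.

Answer: 11 26 26

Derivation:
A = 13^13 mod 31  (bits of 13 = 1101)
  bit 0 = 1: r = r^2 * 13 mod 31 = 1^2 * 13 = 1*13 = 13
  bit 1 = 1: r = r^2 * 13 mod 31 = 13^2 * 13 = 14*13 = 27
  bit 2 = 0: r = r^2 mod 31 = 27^2 = 16
  bit 3 = 1: r = r^2 * 13 mod 31 = 16^2 * 13 = 8*13 = 11
  -> A = 11
B = 13^25 mod 31  (bits of 25 = 11001)
  bit 0 = 1: r = r^2 * 13 mod 31 = 1^2 * 13 = 1*13 = 13
  bit 1 = 1: r = r^2 * 13 mod 31 = 13^2 * 13 = 14*13 = 27
  bit 2 = 0: r = r^2 mod 31 = 27^2 = 16
  bit 3 = 0: r = r^2 mod 31 = 16^2 = 8
  bit 4 = 1: r = r^2 * 13 mod 31 = 8^2 * 13 = 2*13 = 26
  -> B = 26
s = B^a = 26^13 mod 31  (bits of 13 = 1101)
  bit 0 = 1: r = r^2 * 26 mod 31 = 1^2 * 26 = 1*26 = 26
  bit 1 = 1: r = r^2 * 26 mod 31 = 26^2 * 26 = 25*26 = 30
  bit 2 = 0: r = r^2 mod 31 = 30^2 = 1
  bit 3 = 1: r = r^2 * 26 mod 31 = 1^2 * 26 = 1*26 = 26
  -> s = B^a = 26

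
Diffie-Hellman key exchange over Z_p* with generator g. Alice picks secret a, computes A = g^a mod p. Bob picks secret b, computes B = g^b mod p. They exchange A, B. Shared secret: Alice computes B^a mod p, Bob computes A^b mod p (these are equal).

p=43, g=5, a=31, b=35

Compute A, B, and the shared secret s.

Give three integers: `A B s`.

Answer: 19 7 7

Derivation:
A = 5^31 mod 43  (bits of 31 = 11111)
  bit 0 = 1: r = r^2 * 5 mod 43 = 1^2 * 5 = 1*5 = 5
  bit 1 = 1: r = r^2 * 5 mod 43 = 5^2 * 5 = 25*5 = 39
  bit 2 = 1: r = r^2 * 5 mod 43 = 39^2 * 5 = 16*5 = 37
  bit 3 = 1: r = r^2 * 5 mod 43 = 37^2 * 5 = 36*5 = 8
  bit 4 = 1: r = r^2 * 5 mod 43 = 8^2 * 5 = 21*5 = 19
  -> A = 19
B = 5^35 mod 43  (bits of 35 = 100011)
  bit 0 = 1: r = r^2 * 5 mod 43 = 1^2 * 5 = 1*5 = 5
  bit 1 = 0: r = r^2 mod 43 = 5^2 = 25
  bit 2 = 0: r = r^2 mod 43 = 25^2 = 23
  bit 3 = 0: r = r^2 mod 43 = 23^2 = 13
  bit 4 = 1: r = r^2 * 5 mod 43 = 13^2 * 5 = 40*5 = 28
  bit 5 = 1: r = r^2 * 5 mod 43 = 28^2 * 5 = 10*5 = 7
  -> B = 7
s = B^a = 7^31 mod 43  (bits of 31 = 11111)
  bit 0 = 1: r = r^2 * 7 mod 43 = 1^2 * 7 = 1*7 = 7
  bit 1 = 1: r = r^2 * 7 mod 43 = 7^2 * 7 = 6*7 = 42
  bit 2 = 1: r = r^2 * 7 mod 43 = 42^2 * 7 = 1*7 = 7
  bit 3 = 1: r = r^2 * 7 mod 43 = 7^2 * 7 = 6*7 = 42
  bit 4 = 1: r = r^2 * 7 mod 43 = 42^2 * 7 = 1*7 = 7
  -> s = B^a = 7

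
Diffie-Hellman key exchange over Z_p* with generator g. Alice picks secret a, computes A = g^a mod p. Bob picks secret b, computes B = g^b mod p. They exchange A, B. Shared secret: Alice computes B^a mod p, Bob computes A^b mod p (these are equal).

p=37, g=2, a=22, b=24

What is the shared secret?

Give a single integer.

A = 2^22 mod 37  (bits of 22 = 10110)
  bit 0 = 1: r = r^2 * 2 mod 37 = 1^2 * 2 = 1*2 = 2
  bit 1 = 0: r = r^2 mod 37 = 2^2 = 4
  bit 2 = 1: r = r^2 * 2 mod 37 = 4^2 * 2 = 16*2 = 32
  bit 3 = 1: r = r^2 * 2 mod 37 = 32^2 * 2 = 25*2 = 13
  bit 4 = 0: r = r^2 mod 37 = 13^2 = 21
  -> A = 21
B = 2^24 mod 37  (bits of 24 = 11000)
  bit 0 = 1: r = r^2 * 2 mod 37 = 1^2 * 2 = 1*2 = 2
  bit 1 = 1: r = r^2 * 2 mod 37 = 2^2 * 2 = 4*2 = 8
  bit 2 = 0: r = r^2 mod 37 = 8^2 = 27
  bit 3 = 0: r = r^2 mod 37 = 27^2 = 26
  bit 4 = 0: r = r^2 mod 37 = 26^2 = 10
  -> B = 10
s = B^a = 10^22 mod 37  (bits of 22 = 10110)
  bit 0 = 1: r = r^2 * 10 mod 37 = 1^2 * 10 = 1*10 = 10
  bit 1 = 0: r = r^2 mod 37 = 10^2 = 26
  bit 2 = 1: r = r^2 * 10 mod 37 = 26^2 * 10 = 10*10 = 26
  bit 3 = 1: r = r^2 * 10 mod 37 = 26^2 * 10 = 10*10 = 26
  bit 4 = 0: r = r^2 mod 37 = 26^2 = 10
  -> s = B^a = 10

Answer: 10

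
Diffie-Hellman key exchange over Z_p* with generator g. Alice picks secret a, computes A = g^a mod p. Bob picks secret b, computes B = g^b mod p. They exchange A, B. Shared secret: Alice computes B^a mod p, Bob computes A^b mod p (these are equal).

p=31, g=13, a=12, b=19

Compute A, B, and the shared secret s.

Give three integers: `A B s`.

Answer: 8 21 4

Derivation:
A = 13^12 mod 31  (bits of 12 = 1100)
  bit 0 = 1: r = r^2 * 13 mod 31 = 1^2 * 13 = 1*13 = 13
  bit 1 = 1: r = r^2 * 13 mod 31 = 13^2 * 13 = 14*13 = 27
  bit 2 = 0: r = r^2 mod 31 = 27^2 = 16
  bit 3 = 0: r = r^2 mod 31 = 16^2 = 8
  -> A = 8
B = 13^19 mod 31  (bits of 19 = 10011)
  bit 0 = 1: r = r^2 * 13 mod 31 = 1^2 * 13 = 1*13 = 13
  bit 1 = 0: r = r^2 mod 31 = 13^2 = 14
  bit 2 = 0: r = r^2 mod 31 = 14^2 = 10
  bit 3 = 1: r = r^2 * 13 mod 31 = 10^2 * 13 = 7*13 = 29
  bit 4 = 1: r = r^2 * 13 mod 31 = 29^2 * 13 = 4*13 = 21
  -> B = 21
s = B^a = 21^12 mod 31  (bits of 12 = 1100)
  bit 0 = 1: r = r^2 * 21 mod 31 = 1^2 * 21 = 1*21 = 21
  bit 1 = 1: r = r^2 * 21 mod 31 = 21^2 * 21 = 7*21 = 23
  bit 2 = 0: r = r^2 mod 31 = 23^2 = 2
  bit 3 = 0: r = r^2 mod 31 = 2^2 = 4
  -> s = B^a = 4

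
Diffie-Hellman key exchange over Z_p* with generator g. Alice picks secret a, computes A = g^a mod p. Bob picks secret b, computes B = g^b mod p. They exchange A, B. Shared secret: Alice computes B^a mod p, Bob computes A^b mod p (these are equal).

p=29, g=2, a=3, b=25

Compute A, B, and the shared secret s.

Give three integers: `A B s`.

Answer: 8 11 26

Derivation:
A = 2^3 mod 29  (bits of 3 = 11)
  bit 0 = 1: r = r^2 * 2 mod 29 = 1^2 * 2 = 1*2 = 2
  bit 1 = 1: r = r^2 * 2 mod 29 = 2^2 * 2 = 4*2 = 8
  -> A = 8
B = 2^25 mod 29  (bits of 25 = 11001)
  bit 0 = 1: r = r^2 * 2 mod 29 = 1^2 * 2 = 1*2 = 2
  bit 1 = 1: r = r^2 * 2 mod 29 = 2^2 * 2 = 4*2 = 8
  bit 2 = 0: r = r^2 mod 29 = 8^2 = 6
  bit 3 = 0: r = r^2 mod 29 = 6^2 = 7
  bit 4 = 1: r = r^2 * 2 mod 29 = 7^2 * 2 = 20*2 = 11
  -> B = 11
s = B^a = 11^3 mod 29  (bits of 3 = 11)
  bit 0 = 1: r = r^2 * 11 mod 29 = 1^2 * 11 = 1*11 = 11
  bit 1 = 1: r = r^2 * 11 mod 29 = 11^2 * 11 = 5*11 = 26
  -> s = B^a = 26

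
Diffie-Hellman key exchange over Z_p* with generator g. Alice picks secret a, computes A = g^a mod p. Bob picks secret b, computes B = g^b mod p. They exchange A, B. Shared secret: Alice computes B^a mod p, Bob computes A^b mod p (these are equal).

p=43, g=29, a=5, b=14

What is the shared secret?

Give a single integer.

A = 29^5 mod 43  (bits of 5 = 101)
  bit 0 = 1: r = r^2 * 29 mod 43 = 1^2 * 29 = 1*29 = 29
  bit 1 = 0: r = r^2 mod 43 = 29^2 = 24
  bit 2 = 1: r = r^2 * 29 mod 43 = 24^2 * 29 = 17*29 = 20
  -> A = 20
B = 29^14 mod 43  (bits of 14 = 1110)
  bit 0 = 1: r = r^2 * 29 mod 43 = 1^2 * 29 = 1*29 = 29
  bit 1 = 1: r = r^2 * 29 mod 43 = 29^2 * 29 = 24*29 = 8
  bit 2 = 1: r = r^2 * 29 mod 43 = 8^2 * 29 = 21*29 = 7
  bit 3 = 0: r = r^2 mod 43 = 7^2 = 6
  -> B = 6
s = B^a = 6^5 mod 43  (bits of 5 = 101)
  bit 0 = 1: r = r^2 * 6 mod 43 = 1^2 * 6 = 1*6 = 6
  bit 1 = 0: r = r^2 mod 43 = 6^2 = 36
  bit 2 = 1: r = r^2 * 6 mod 43 = 36^2 * 6 = 6*6 = 36
  -> s = B^a = 36

Answer: 36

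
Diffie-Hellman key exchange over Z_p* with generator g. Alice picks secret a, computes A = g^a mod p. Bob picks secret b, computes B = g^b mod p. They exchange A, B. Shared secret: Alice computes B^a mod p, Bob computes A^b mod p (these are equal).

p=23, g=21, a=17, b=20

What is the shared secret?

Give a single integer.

Answer: 12

Derivation:
A = 21^17 mod 23  (bits of 17 = 10001)
  bit 0 = 1: r = r^2 * 21 mod 23 = 1^2 * 21 = 1*21 = 21
  bit 1 = 0: r = r^2 mod 23 = 21^2 = 4
  bit 2 = 0: r = r^2 mod 23 = 4^2 = 16
  bit 3 = 0: r = r^2 mod 23 = 16^2 = 3
  bit 4 = 1: r = r^2 * 21 mod 23 = 3^2 * 21 = 9*21 = 5
  -> A = 5
B = 21^20 mod 23  (bits of 20 = 10100)
  bit 0 = 1: r = r^2 * 21 mod 23 = 1^2 * 21 = 1*21 = 21
  bit 1 = 0: r = r^2 mod 23 = 21^2 = 4
  bit 2 = 1: r = r^2 * 21 mod 23 = 4^2 * 21 = 16*21 = 14
  bit 3 = 0: r = r^2 mod 23 = 14^2 = 12
  bit 4 = 0: r = r^2 mod 23 = 12^2 = 6
  -> B = 6
s = B^a = 6^17 mod 23  (bits of 17 = 10001)
  bit 0 = 1: r = r^2 * 6 mod 23 = 1^2 * 6 = 1*6 = 6
  bit 1 = 0: r = r^2 mod 23 = 6^2 = 13
  bit 2 = 0: r = r^2 mod 23 = 13^2 = 8
  bit 3 = 0: r = r^2 mod 23 = 8^2 = 18
  bit 4 = 1: r = r^2 * 6 mod 23 = 18^2 * 6 = 2*6 = 12
  -> s = B^a = 12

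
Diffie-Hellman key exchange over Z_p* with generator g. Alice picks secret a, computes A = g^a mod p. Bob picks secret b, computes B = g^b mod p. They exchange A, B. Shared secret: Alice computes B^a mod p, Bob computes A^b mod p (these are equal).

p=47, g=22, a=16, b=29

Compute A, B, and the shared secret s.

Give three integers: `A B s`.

A = 22^16 mod 47  (bits of 16 = 10000)
  bit 0 = 1: r = r^2 * 22 mod 47 = 1^2 * 22 = 1*22 = 22
  bit 1 = 0: r = r^2 mod 47 = 22^2 = 14
  bit 2 = 0: r = r^2 mod 47 = 14^2 = 8
  bit 3 = 0: r = r^2 mod 47 = 8^2 = 17
  bit 4 = 0: r = r^2 mod 47 = 17^2 = 7
  -> A = 7
B = 22^29 mod 47  (bits of 29 = 11101)
  bit 0 = 1: r = r^2 * 22 mod 47 = 1^2 * 22 = 1*22 = 22
  bit 1 = 1: r = r^2 * 22 mod 47 = 22^2 * 22 = 14*22 = 26
  bit 2 = 1: r = r^2 * 22 mod 47 = 26^2 * 22 = 18*22 = 20
  bit 3 = 0: r = r^2 mod 47 = 20^2 = 24
  bit 4 = 1: r = r^2 * 22 mod 47 = 24^2 * 22 = 12*22 = 29
  -> B = 29
s = B^a = 29^16 mod 47  (bits of 16 = 10000)
  bit 0 = 1: r = r^2 * 29 mod 47 = 1^2 * 29 = 1*29 = 29
  bit 1 = 0: r = r^2 mod 47 = 29^2 = 42
  bit 2 = 0: r = r^2 mod 47 = 42^2 = 25
  bit 3 = 0: r = r^2 mod 47 = 25^2 = 14
  bit 4 = 0: r = r^2 mod 47 = 14^2 = 8
  -> s = B^a = 8

Answer: 7 29 8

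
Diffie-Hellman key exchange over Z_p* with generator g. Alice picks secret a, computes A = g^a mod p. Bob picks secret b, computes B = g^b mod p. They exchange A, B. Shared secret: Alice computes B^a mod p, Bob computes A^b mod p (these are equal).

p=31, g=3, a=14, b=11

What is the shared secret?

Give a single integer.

A = 3^14 mod 31  (bits of 14 = 1110)
  bit 0 = 1: r = r^2 * 3 mod 31 = 1^2 * 3 = 1*3 = 3
  bit 1 = 1: r = r^2 * 3 mod 31 = 3^2 * 3 = 9*3 = 27
  bit 2 = 1: r = r^2 * 3 mod 31 = 27^2 * 3 = 16*3 = 17
  bit 3 = 0: r = r^2 mod 31 = 17^2 = 10
  -> A = 10
B = 3^11 mod 31  (bits of 11 = 1011)
  bit 0 = 1: r = r^2 * 3 mod 31 = 1^2 * 3 = 1*3 = 3
  bit 1 = 0: r = r^2 mod 31 = 3^2 = 9
  bit 2 = 1: r = r^2 * 3 mod 31 = 9^2 * 3 = 19*3 = 26
  bit 3 = 1: r = r^2 * 3 mod 31 = 26^2 * 3 = 25*3 = 13
  -> B = 13
s = B^a = 13^14 mod 31  (bits of 14 = 1110)
  bit 0 = 1: r = r^2 * 13 mod 31 = 1^2 * 13 = 1*13 = 13
  bit 1 = 1: r = r^2 * 13 mod 31 = 13^2 * 13 = 14*13 = 27
  bit 2 = 1: r = r^2 * 13 mod 31 = 27^2 * 13 = 16*13 = 22
  bit 3 = 0: r = r^2 mod 31 = 22^2 = 19
  -> s = B^a = 19

Answer: 19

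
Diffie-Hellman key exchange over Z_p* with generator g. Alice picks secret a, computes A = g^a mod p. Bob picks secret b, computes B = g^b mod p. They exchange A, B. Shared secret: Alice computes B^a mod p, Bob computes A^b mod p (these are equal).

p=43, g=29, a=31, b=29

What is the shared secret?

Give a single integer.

Answer: 5

Derivation:
A = 29^31 mod 43  (bits of 31 = 11111)
  bit 0 = 1: r = r^2 * 29 mod 43 = 1^2 * 29 = 1*29 = 29
  bit 1 = 1: r = r^2 * 29 mod 43 = 29^2 * 29 = 24*29 = 8
  bit 2 = 1: r = r^2 * 29 mod 43 = 8^2 * 29 = 21*29 = 7
  bit 3 = 1: r = r^2 * 29 mod 43 = 7^2 * 29 = 6*29 = 2
  bit 4 = 1: r = r^2 * 29 mod 43 = 2^2 * 29 = 4*29 = 30
  -> A = 30
B = 29^29 mod 43  (bits of 29 = 11101)
  bit 0 = 1: r = r^2 * 29 mod 43 = 1^2 * 29 = 1*29 = 29
  bit 1 = 1: r = r^2 * 29 mod 43 = 29^2 * 29 = 24*29 = 8
  bit 2 = 1: r = r^2 * 29 mod 43 = 8^2 * 29 = 21*29 = 7
  bit 3 = 0: r = r^2 mod 43 = 7^2 = 6
  bit 4 = 1: r = r^2 * 29 mod 43 = 6^2 * 29 = 36*29 = 12
  -> B = 12
s = B^a = 12^31 mod 43  (bits of 31 = 11111)
  bit 0 = 1: r = r^2 * 12 mod 43 = 1^2 * 12 = 1*12 = 12
  bit 1 = 1: r = r^2 * 12 mod 43 = 12^2 * 12 = 15*12 = 8
  bit 2 = 1: r = r^2 * 12 mod 43 = 8^2 * 12 = 21*12 = 37
  bit 3 = 1: r = r^2 * 12 mod 43 = 37^2 * 12 = 36*12 = 2
  bit 4 = 1: r = r^2 * 12 mod 43 = 2^2 * 12 = 4*12 = 5
  -> s = B^a = 5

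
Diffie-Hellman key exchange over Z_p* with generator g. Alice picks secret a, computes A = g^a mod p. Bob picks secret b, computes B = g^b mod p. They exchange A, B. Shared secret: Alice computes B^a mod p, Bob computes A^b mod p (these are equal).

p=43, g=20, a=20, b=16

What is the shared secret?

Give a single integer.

A = 20^20 mod 43  (bits of 20 = 10100)
  bit 0 = 1: r = r^2 * 20 mod 43 = 1^2 * 20 = 1*20 = 20
  bit 1 = 0: r = r^2 mod 43 = 20^2 = 13
  bit 2 = 1: r = r^2 * 20 mod 43 = 13^2 * 20 = 40*20 = 26
  bit 3 = 0: r = r^2 mod 43 = 26^2 = 31
  bit 4 = 0: r = r^2 mod 43 = 31^2 = 15
  -> A = 15
B = 20^16 mod 43  (bits of 16 = 10000)
  bit 0 = 1: r = r^2 * 20 mod 43 = 1^2 * 20 = 1*20 = 20
  bit 1 = 0: r = r^2 mod 43 = 20^2 = 13
  bit 2 = 0: r = r^2 mod 43 = 13^2 = 40
  bit 3 = 0: r = r^2 mod 43 = 40^2 = 9
  bit 4 = 0: r = r^2 mod 43 = 9^2 = 38
  -> B = 38
s = B^a = 38^20 mod 43  (bits of 20 = 10100)
  bit 0 = 1: r = r^2 * 38 mod 43 = 1^2 * 38 = 1*38 = 38
  bit 1 = 0: r = r^2 mod 43 = 38^2 = 25
  bit 2 = 1: r = r^2 * 38 mod 43 = 25^2 * 38 = 23*38 = 14
  bit 3 = 0: r = r^2 mod 43 = 14^2 = 24
  bit 4 = 0: r = r^2 mod 43 = 24^2 = 17
  -> s = B^a = 17

Answer: 17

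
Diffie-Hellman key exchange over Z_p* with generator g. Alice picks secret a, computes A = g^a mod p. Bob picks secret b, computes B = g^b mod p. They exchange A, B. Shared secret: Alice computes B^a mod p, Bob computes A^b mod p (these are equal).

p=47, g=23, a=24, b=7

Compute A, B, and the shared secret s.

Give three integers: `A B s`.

A = 23^24 mod 47  (bits of 24 = 11000)
  bit 0 = 1: r = r^2 * 23 mod 47 = 1^2 * 23 = 1*23 = 23
  bit 1 = 1: r = r^2 * 23 mod 47 = 23^2 * 23 = 12*23 = 41
  bit 2 = 0: r = r^2 mod 47 = 41^2 = 36
  bit 3 = 0: r = r^2 mod 47 = 36^2 = 27
  bit 4 = 0: r = r^2 mod 47 = 27^2 = 24
  -> A = 24
B = 23^7 mod 47  (bits of 7 = 111)
  bit 0 = 1: r = r^2 * 23 mod 47 = 1^2 * 23 = 1*23 = 23
  bit 1 = 1: r = r^2 * 23 mod 47 = 23^2 * 23 = 12*23 = 41
  bit 2 = 1: r = r^2 * 23 mod 47 = 41^2 * 23 = 36*23 = 29
  -> B = 29
s = B^a = 29^24 mod 47  (bits of 24 = 11000)
  bit 0 = 1: r = r^2 * 29 mod 47 = 1^2 * 29 = 1*29 = 29
  bit 1 = 1: r = r^2 * 29 mod 47 = 29^2 * 29 = 42*29 = 43
  bit 2 = 0: r = r^2 mod 47 = 43^2 = 16
  bit 3 = 0: r = r^2 mod 47 = 16^2 = 21
  bit 4 = 0: r = r^2 mod 47 = 21^2 = 18
  -> s = B^a = 18

Answer: 24 29 18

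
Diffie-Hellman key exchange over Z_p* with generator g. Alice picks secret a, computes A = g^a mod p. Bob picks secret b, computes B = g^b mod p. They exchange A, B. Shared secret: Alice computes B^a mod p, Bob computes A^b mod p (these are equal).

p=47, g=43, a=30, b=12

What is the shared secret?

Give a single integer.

Answer: 34

Derivation:
A = 43^30 mod 47  (bits of 30 = 11110)
  bit 0 = 1: r = r^2 * 43 mod 47 = 1^2 * 43 = 1*43 = 43
  bit 1 = 1: r = r^2 * 43 mod 47 = 43^2 * 43 = 16*43 = 30
  bit 2 = 1: r = r^2 * 43 mod 47 = 30^2 * 43 = 7*43 = 19
  bit 3 = 1: r = r^2 * 43 mod 47 = 19^2 * 43 = 32*43 = 13
  bit 4 = 0: r = r^2 mod 47 = 13^2 = 28
  -> A = 28
B = 43^12 mod 47  (bits of 12 = 1100)
  bit 0 = 1: r = r^2 * 43 mod 47 = 1^2 * 43 = 1*43 = 43
  bit 1 = 1: r = r^2 * 43 mod 47 = 43^2 * 43 = 16*43 = 30
  bit 2 = 0: r = r^2 mod 47 = 30^2 = 7
  bit 3 = 0: r = r^2 mod 47 = 7^2 = 2
  -> B = 2
s = B^a = 2^30 mod 47  (bits of 30 = 11110)
  bit 0 = 1: r = r^2 * 2 mod 47 = 1^2 * 2 = 1*2 = 2
  bit 1 = 1: r = r^2 * 2 mod 47 = 2^2 * 2 = 4*2 = 8
  bit 2 = 1: r = r^2 * 2 mod 47 = 8^2 * 2 = 17*2 = 34
  bit 3 = 1: r = r^2 * 2 mod 47 = 34^2 * 2 = 28*2 = 9
  bit 4 = 0: r = r^2 mod 47 = 9^2 = 34
  -> s = B^a = 34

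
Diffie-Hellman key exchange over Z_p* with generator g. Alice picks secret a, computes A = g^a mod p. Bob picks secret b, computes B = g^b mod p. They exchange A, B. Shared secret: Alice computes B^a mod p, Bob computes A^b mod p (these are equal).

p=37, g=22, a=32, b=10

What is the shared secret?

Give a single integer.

Answer: 33

Derivation:
A = 22^32 mod 37  (bits of 32 = 100000)
  bit 0 = 1: r = r^2 * 22 mod 37 = 1^2 * 22 = 1*22 = 22
  bit 1 = 0: r = r^2 mod 37 = 22^2 = 3
  bit 2 = 0: r = r^2 mod 37 = 3^2 = 9
  bit 3 = 0: r = r^2 mod 37 = 9^2 = 7
  bit 4 = 0: r = r^2 mod 37 = 7^2 = 12
  bit 5 = 0: r = r^2 mod 37 = 12^2 = 33
  -> A = 33
B = 22^10 mod 37  (bits of 10 = 1010)
  bit 0 = 1: r = r^2 * 22 mod 37 = 1^2 * 22 = 1*22 = 22
  bit 1 = 0: r = r^2 mod 37 = 22^2 = 3
  bit 2 = 1: r = r^2 * 22 mod 37 = 3^2 * 22 = 9*22 = 13
  bit 3 = 0: r = r^2 mod 37 = 13^2 = 21
  -> B = 21
s = B^a = 21^32 mod 37  (bits of 32 = 100000)
  bit 0 = 1: r = r^2 * 21 mod 37 = 1^2 * 21 = 1*21 = 21
  bit 1 = 0: r = r^2 mod 37 = 21^2 = 34
  bit 2 = 0: r = r^2 mod 37 = 34^2 = 9
  bit 3 = 0: r = r^2 mod 37 = 9^2 = 7
  bit 4 = 0: r = r^2 mod 37 = 7^2 = 12
  bit 5 = 0: r = r^2 mod 37 = 12^2 = 33
  -> s = B^a = 33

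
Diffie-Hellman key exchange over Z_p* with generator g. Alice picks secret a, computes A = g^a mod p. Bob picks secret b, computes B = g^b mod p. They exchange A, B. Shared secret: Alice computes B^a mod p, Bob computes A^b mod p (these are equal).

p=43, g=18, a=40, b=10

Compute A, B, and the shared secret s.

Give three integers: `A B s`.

Answer: 15 17 25

Derivation:
A = 18^40 mod 43  (bits of 40 = 101000)
  bit 0 = 1: r = r^2 * 18 mod 43 = 1^2 * 18 = 1*18 = 18
  bit 1 = 0: r = r^2 mod 43 = 18^2 = 23
  bit 2 = 1: r = r^2 * 18 mod 43 = 23^2 * 18 = 13*18 = 19
  bit 3 = 0: r = r^2 mod 43 = 19^2 = 17
  bit 4 = 0: r = r^2 mod 43 = 17^2 = 31
  bit 5 = 0: r = r^2 mod 43 = 31^2 = 15
  -> A = 15
B = 18^10 mod 43  (bits of 10 = 1010)
  bit 0 = 1: r = r^2 * 18 mod 43 = 1^2 * 18 = 1*18 = 18
  bit 1 = 0: r = r^2 mod 43 = 18^2 = 23
  bit 2 = 1: r = r^2 * 18 mod 43 = 23^2 * 18 = 13*18 = 19
  bit 3 = 0: r = r^2 mod 43 = 19^2 = 17
  -> B = 17
s = B^a = 17^40 mod 43  (bits of 40 = 101000)
  bit 0 = 1: r = r^2 * 17 mod 43 = 1^2 * 17 = 1*17 = 17
  bit 1 = 0: r = r^2 mod 43 = 17^2 = 31
  bit 2 = 1: r = r^2 * 17 mod 43 = 31^2 * 17 = 15*17 = 40
  bit 3 = 0: r = r^2 mod 43 = 40^2 = 9
  bit 4 = 0: r = r^2 mod 43 = 9^2 = 38
  bit 5 = 0: r = r^2 mod 43 = 38^2 = 25
  -> s = B^a = 25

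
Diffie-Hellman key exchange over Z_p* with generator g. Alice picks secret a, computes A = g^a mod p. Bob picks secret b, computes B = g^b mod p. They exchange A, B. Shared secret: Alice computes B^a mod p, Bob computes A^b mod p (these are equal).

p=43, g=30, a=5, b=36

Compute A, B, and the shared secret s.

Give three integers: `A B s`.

A = 30^5 mod 43  (bits of 5 = 101)
  bit 0 = 1: r = r^2 * 30 mod 43 = 1^2 * 30 = 1*30 = 30
  bit 1 = 0: r = r^2 mod 43 = 30^2 = 40
  bit 2 = 1: r = r^2 * 30 mod 43 = 40^2 * 30 = 9*30 = 12
  -> A = 12
B = 30^36 mod 43  (bits of 36 = 100100)
  bit 0 = 1: r = r^2 * 30 mod 43 = 1^2 * 30 = 1*30 = 30
  bit 1 = 0: r = r^2 mod 43 = 30^2 = 40
  bit 2 = 0: r = r^2 mod 43 = 40^2 = 9
  bit 3 = 1: r = r^2 * 30 mod 43 = 9^2 * 30 = 38*30 = 22
  bit 4 = 0: r = r^2 mod 43 = 22^2 = 11
  bit 5 = 0: r = r^2 mod 43 = 11^2 = 35
  -> B = 35
s = B^a = 35^5 mod 43  (bits of 5 = 101)
  bit 0 = 1: r = r^2 * 35 mod 43 = 1^2 * 35 = 1*35 = 35
  bit 1 = 0: r = r^2 mod 43 = 35^2 = 21
  bit 2 = 1: r = r^2 * 35 mod 43 = 21^2 * 35 = 11*35 = 41
  -> s = B^a = 41

Answer: 12 35 41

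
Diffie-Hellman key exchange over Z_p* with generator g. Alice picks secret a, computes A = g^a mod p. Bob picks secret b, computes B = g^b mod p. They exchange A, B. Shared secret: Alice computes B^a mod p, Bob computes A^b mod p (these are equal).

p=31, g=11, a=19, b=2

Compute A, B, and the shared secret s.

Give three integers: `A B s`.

A = 11^19 mod 31  (bits of 19 = 10011)
  bit 0 = 1: r = r^2 * 11 mod 31 = 1^2 * 11 = 1*11 = 11
  bit 1 = 0: r = r^2 mod 31 = 11^2 = 28
  bit 2 = 0: r = r^2 mod 31 = 28^2 = 9
  bit 3 = 1: r = r^2 * 11 mod 31 = 9^2 * 11 = 19*11 = 23
  bit 4 = 1: r = r^2 * 11 mod 31 = 23^2 * 11 = 2*11 = 22
  -> A = 22
B = 11^2 mod 31  (bits of 2 = 10)
  bit 0 = 1: r = r^2 * 11 mod 31 = 1^2 * 11 = 1*11 = 11
  bit 1 = 0: r = r^2 mod 31 = 11^2 = 28
  -> B = 28
s = B^a = 28^19 mod 31  (bits of 19 = 10011)
  bit 0 = 1: r = r^2 * 28 mod 31 = 1^2 * 28 = 1*28 = 28
  bit 1 = 0: r = r^2 mod 31 = 28^2 = 9
  bit 2 = 0: r = r^2 mod 31 = 9^2 = 19
  bit 3 = 1: r = r^2 * 28 mod 31 = 19^2 * 28 = 20*28 = 2
  bit 4 = 1: r = r^2 * 28 mod 31 = 2^2 * 28 = 4*28 = 19
  -> s = B^a = 19

Answer: 22 28 19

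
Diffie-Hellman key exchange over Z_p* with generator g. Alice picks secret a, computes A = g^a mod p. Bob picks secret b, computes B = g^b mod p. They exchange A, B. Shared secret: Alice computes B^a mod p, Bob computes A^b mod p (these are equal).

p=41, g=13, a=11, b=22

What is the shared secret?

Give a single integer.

Answer: 5

Derivation:
A = 13^11 mod 41  (bits of 11 = 1011)
  bit 0 = 1: r = r^2 * 13 mod 41 = 1^2 * 13 = 1*13 = 13
  bit 1 = 0: r = r^2 mod 41 = 13^2 = 5
  bit 2 = 1: r = r^2 * 13 mod 41 = 5^2 * 13 = 25*13 = 38
  bit 3 = 1: r = r^2 * 13 mod 41 = 38^2 * 13 = 9*13 = 35
  -> A = 35
B = 13^22 mod 41  (bits of 22 = 10110)
  bit 0 = 1: r = r^2 * 13 mod 41 = 1^2 * 13 = 1*13 = 13
  bit 1 = 0: r = r^2 mod 41 = 13^2 = 5
  bit 2 = 1: r = r^2 * 13 mod 41 = 5^2 * 13 = 25*13 = 38
  bit 3 = 1: r = r^2 * 13 mod 41 = 38^2 * 13 = 9*13 = 35
  bit 4 = 0: r = r^2 mod 41 = 35^2 = 36
  -> B = 36
s = B^a = 36^11 mod 41  (bits of 11 = 1011)
  bit 0 = 1: r = r^2 * 36 mod 41 = 1^2 * 36 = 1*36 = 36
  bit 1 = 0: r = r^2 mod 41 = 36^2 = 25
  bit 2 = 1: r = r^2 * 36 mod 41 = 25^2 * 36 = 10*36 = 32
  bit 3 = 1: r = r^2 * 36 mod 41 = 32^2 * 36 = 40*36 = 5
  -> s = B^a = 5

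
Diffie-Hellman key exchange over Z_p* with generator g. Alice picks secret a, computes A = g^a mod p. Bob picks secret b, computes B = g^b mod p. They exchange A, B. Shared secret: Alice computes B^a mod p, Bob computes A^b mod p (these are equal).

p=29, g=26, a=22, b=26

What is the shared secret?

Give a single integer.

Answer: 16

Derivation:
A = 26^22 mod 29  (bits of 22 = 10110)
  bit 0 = 1: r = r^2 * 26 mod 29 = 1^2 * 26 = 1*26 = 26
  bit 1 = 0: r = r^2 mod 29 = 26^2 = 9
  bit 2 = 1: r = r^2 * 26 mod 29 = 9^2 * 26 = 23*26 = 18
  bit 3 = 1: r = r^2 * 26 mod 29 = 18^2 * 26 = 5*26 = 14
  bit 4 = 0: r = r^2 mod 29 = 14^2 = 22
  -> A = 22
B = 26^26 mod 29  (bits of 26 = 11010)
  bit 0 = 1: r = r^2 * 26 mod 29 = 1^2 * 26 = 1*26 = 26
  bit 1 = 1: r = r^2 * 26 mod 29 = 26^2 * 26 = 9*26 = 2
  bit 2 = 0: r = r^2 mod 29 = 2^2 = 4
  bit 3 = 1: r = r^2 * 26 mod 29 = 4^2 * 26 = 16*26 = 10
  bit 4 = 0: r = r^2 mod 29 = 10^2 = 13
  -> B = 13
s = B^a = 13^22 mod 29  (bits of 22 = 10110)
  bit 0 = 1: r = r^2 * 13 mod 29 = 1^2 * 13 = 1*13 = 13
  bit 1 = 0: r = r^2 mod 29 = 13^2 = 24
  bit 2 = 1: r = r^2 * 13 mod 29 = 24^2 * 13 = 25*13 = 6
  bit 3 = 1: r = r^2 * 13 mod 29 = 6^2 * 13 = 7*13 = 4
  bit 4 = 0: r = r^2 mod 29 = 4^2 = 16
  -> s = B^a = 16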